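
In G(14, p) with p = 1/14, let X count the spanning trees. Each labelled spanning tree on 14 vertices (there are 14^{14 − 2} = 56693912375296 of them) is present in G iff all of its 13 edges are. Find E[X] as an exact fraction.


K_14 has 14^{14 − 2} = 56693912375296 labelled spanning trees.
For each such spanning tree H, let X_H = 1 if all 13 edges of H are present in G. Then P[X_H = 1] = p^{13} = (1/14)^{13} = 1/793714773254144.
By linearity: E[X] = Σ_H E[X_H] = 56693912375296 · p^{13} = 56693912375296 · 1/793714773254144 = 1/14.
Numerically: E[X] ≈ 0.0714286.

E[X] = 56693912375296 · (1/14)^{13} = 1/14 ≈ 0.0714286.


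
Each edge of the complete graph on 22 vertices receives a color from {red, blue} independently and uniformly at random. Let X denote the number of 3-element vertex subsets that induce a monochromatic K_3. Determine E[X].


Let X = Σ_S X_S over the C(22, 3) = 1540 subsets S of size 3, where X_S = 1 if the K_3 on S is monochromatic.
For a fixed S, the K_3 on S has C(3, 2) = 3 edges. P[all 3 edges red] = (1/2)^3, and likewise for blue, so P[monochromatic] = 2·(1/2)^3 = 2^{1 − 3} = 1/4.
Summing: E[X] = C(22, 3) · 2^{1 − 3} = 1540 · 1/4 = 385.
Numerically: E[X] ≈ 385.000000.

E[X] = C(22,3)·2^(1−C(3,2)) = 385 ≈ 385.000000.


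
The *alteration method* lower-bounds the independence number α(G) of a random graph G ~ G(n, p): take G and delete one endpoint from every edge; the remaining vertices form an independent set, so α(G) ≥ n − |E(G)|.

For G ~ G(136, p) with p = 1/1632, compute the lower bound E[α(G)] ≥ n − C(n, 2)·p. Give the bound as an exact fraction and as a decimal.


E[|E(G)|] = C(136, 2)·p = 9180 · (1/1632) = 45/8.
E[α(G)] ≥ n − E[|E(G)|] = 136 − 45/8 = 1043/8.
Numerically: ≈ 130.375000.
(This is only a lower bound; the true E[α(G)] may be larger.)

E[α(G)] ≥ 1043/8 ≈ 130.375000.


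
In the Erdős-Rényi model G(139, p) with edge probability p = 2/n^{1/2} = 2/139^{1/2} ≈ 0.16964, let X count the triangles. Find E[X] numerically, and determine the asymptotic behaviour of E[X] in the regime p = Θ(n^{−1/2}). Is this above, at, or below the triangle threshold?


Number of potential triangles: C(139, 3) = 437989.
Each occurs with probability p³ ≈ (0.16964)³ ≈ 4.8816629e-03.
By linearity: E[X] = C(139, 3)·p³ ≈ 437989 · 4.8816629e-03 ≈ 2138.11465.
Since α = 1/2 < 1, p = c/n^{1/2} ≫ 1/n is above the triangle threshold p ~ 1/n. Asymptotically E[X] ~ (c³/6)·n^{3(1−α)} = (2³/6)·n^{1.5} → ∞; triangles are abundant w.h.p.

E[X] ≈ 2138.11465; in regime p = Θ(1/n^{1/2}) E[X] diverges (above the triangle threshold p ~ 1/n).


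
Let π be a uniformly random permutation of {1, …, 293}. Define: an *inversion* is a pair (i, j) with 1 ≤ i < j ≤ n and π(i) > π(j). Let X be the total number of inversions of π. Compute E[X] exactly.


Write X = Σ X_I over the C(293, 2) = 42778 pairs i < j, with X_I the indicator of one inversion.
There are 42778 indicators.
For each fixed pair i < j, the values π(i) and π(j) are two distinct elements of {1, …, 293} in uniformly random order; by symmetry P[π(i) > π(j)] = 1/2.
By linearity: E[X] = 42778 · (1/2) = C(293, 2) · (1/2) = 42778/2 = 21389 ≈ 21389.000.

E[X] = 21389 = 21389.000.


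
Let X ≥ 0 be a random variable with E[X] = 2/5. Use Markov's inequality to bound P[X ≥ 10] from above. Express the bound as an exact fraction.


μ = E[X] = 2/5, a = 10.
Markov: P[X ≥ 10] ≤ μ/a = (2/5)/10 = 1/25.
Numerically: ≈ 0.0400.
(Since a = 10 > μ = 0.4000, the bound 1/25 is < 1 and informative.)

P[X ≥ 10] ≤ 1/25 ≈ 0.0400.


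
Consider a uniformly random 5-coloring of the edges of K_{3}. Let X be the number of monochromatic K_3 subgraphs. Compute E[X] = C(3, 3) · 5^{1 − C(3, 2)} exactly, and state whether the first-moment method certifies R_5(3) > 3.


E[X] = C(3, 3) · 5^{1 − 3} = 1 · 5^{−2} = 1/25.
As a reduced fraction: E[X] = 1/25 ≈ 0.0400000.
Is E[X] < 1? YES.
Since E[X] < 1, there exists a 5-coloring of K_{3} with no monochromatic K_3; hence R_5(3) > 3.

E[X] = 1/25 ≈ 0.0400000; E[X] < 1, so R_5(3) > 3.


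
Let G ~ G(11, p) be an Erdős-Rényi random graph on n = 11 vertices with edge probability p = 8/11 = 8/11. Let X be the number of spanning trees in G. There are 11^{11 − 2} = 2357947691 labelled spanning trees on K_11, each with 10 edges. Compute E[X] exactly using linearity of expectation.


K_11 has 11^{11 − 2} = 2357947691 labelled spanning trees.
For each such spanning tree H, let X_H = 1 if all 10 edges of H are present in G. Then P[X_H = 1] = p^{10} = (8/11)^{10} = 1073741824/25937424601.
By linearity of expectation: E[X] = Σ_H E[X_H] = 2357947691 · p^{10} = 2357947691 · 1073741824/25937424601 = 1073741824/11.
Numerically: E[X] ≈ 9.76129e+07.

E[X] = 2357947691 · (8/11)^{10} = 1073741824/11 ≈ 9.76129e+07.


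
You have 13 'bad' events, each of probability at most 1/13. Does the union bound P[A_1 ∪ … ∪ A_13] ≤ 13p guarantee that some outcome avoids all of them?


Union bound: P[∪_{i=1}^{13} A_i] ≤ Σ_i P[A_i] ≤ 13·p = 13·(1/13) = 1.
Numerically: 1 ≈ 1.0000000.
Is 1 < 1? NO.
Since the bound 1 is ≥ 1, the union bound is uninformative here; it does NOT by itself certify existence.

13·p = 1 ≈ 1.0000000; existence NOT certified by the union bound.


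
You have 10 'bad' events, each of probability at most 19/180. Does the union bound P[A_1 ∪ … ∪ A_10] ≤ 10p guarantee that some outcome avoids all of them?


Union bound: P[∪_{i=1}^{10} A_i] ≤ Σ_i P[A_i] ≤ 10·p = 10·(19/180) = 19/18.
Numerically: 19/18 ≈ 1.05556.
Is 19/18 < 1? NO.
Since the bound 19/18 is ≥ 1, the union bound is uninformative here; it does NOT by itself certify existence.

10·p = 19/18 ≈ 1.05556; existence NOT certified by the union bound.


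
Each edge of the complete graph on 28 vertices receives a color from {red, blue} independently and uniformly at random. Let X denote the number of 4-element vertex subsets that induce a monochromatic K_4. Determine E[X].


Let X = Σ_S X_S over the C(28, 4) = 20475 subsets S of size 4, where X_S = 1 if the K_4 on S is monochromatic.
For a fixed S, the K_4 on S has C(4, 2) = 6 edges. P[all 6 edges red] = (1/2)^6, and likewise for blue, so P[monochromatic] = 2·(1/2)^6 = 2^{1 − 6} = 1/32.
By linearity of expectation: E[X] = C(28, 4) · 2^{1 − 6} = 20475 · 1/32 = 20475/32.
Numerically: E[X] ≈ 639.844.

E[X] = C(28,4)·2^(1−C(4,2)) = 20475/32 ≈ 639.844.


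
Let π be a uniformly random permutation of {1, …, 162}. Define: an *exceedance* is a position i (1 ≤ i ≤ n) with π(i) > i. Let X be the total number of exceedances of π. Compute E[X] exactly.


Write X = Σ_{i=1}^{162} X_i, where X_i = 1_{π(i) > i}.
For each fixed i, π(i) is uniform over {1, …, 162} (marginal of a uniform permutation), so P[π(i) > i] = (n − i)/n. Summing: Σ_{i=1}^{162} (n − i)/n = (0 + 1 + … + 161)/162 = 162(162 − 1)/(2·162) = (162 − 1)/2.
Hence E[X] = Σ_{i=1}^{162} (162 − i)/162 = 161/2 ≈ 80.50000.

E[X] = 161/2 = 80.50000.


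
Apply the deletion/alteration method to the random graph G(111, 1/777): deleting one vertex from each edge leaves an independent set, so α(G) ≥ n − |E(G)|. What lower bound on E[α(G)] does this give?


E[|E(G)|] = C(111, 2)·p = 6105 · (1/777) = 55/7.
E[α(G)] ≥ n − E[|E(G)|] = 111 − 55/7 = 722/7.
Numerically: ≈ 103.14286.
(This is only a lower bound; the true E[α(G)] may be larger.)

E[α(G)] ≥ 722/7 ≈ 103.14286.


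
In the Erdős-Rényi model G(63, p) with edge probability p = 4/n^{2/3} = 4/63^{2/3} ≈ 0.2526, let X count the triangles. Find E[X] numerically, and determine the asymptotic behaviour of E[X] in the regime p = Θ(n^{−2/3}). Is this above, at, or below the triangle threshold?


Number of potential triangles: C(63, 3) = 39711.
Each occurs with probability p³ ≈ (0.2526)³ ≈ 1.612497e-02.
By linearity: E[X] = C(63, 3)·p³ ≈ 39711 · 1.612497e-02 ≈ 640.3386.
Since α = 2/3 < 1, p = c/n^{2/3} ≫ 1/n is above the triangle threshold p ~ 1/n. Asymptotically E[X] ~ (c³/6)·n^{3(1−α)} = (4³/6)·n^{1} → ∞; triangles are abundant w.h.p.

E[X] ≈ 640.3386; in regime p = Θ(1/n^{2/3}) E[X] diverges (above the triangle threshold p ~ 1/n).


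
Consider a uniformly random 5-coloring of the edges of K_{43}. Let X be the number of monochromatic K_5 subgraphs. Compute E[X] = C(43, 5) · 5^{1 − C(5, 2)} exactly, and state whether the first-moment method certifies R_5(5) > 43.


E[X] = C(43, 5) · 5^{1 − 10} = 962598 · 5^{−9} = 962598/1953125.
As a reduced fraction: E[X] = 962598/1953125 ≈ 0.49285.
Is E[X] < 1? YES.
Since E[X] < 1, there exists a 5-coloring of K_{43} with no monochromatic K_5; hence R_5(5) > 43.

E[X] = 962598/1953125 ≈ 0.49285; E[X] < 1, so R_5(5) > 43.


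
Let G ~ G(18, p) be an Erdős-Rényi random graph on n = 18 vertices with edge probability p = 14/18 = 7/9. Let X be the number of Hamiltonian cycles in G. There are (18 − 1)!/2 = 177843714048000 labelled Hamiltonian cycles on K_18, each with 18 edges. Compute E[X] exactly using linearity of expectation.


K_18 has (18 − 1)!/2 = 177843714048000 labelled Hamiltonian cycles.
For each such Hamiltonian cycle H, let X_H = 1 if all 18 edges of H are present in G. Then P[X_H = 1] = p^{18} = (7/9)^{18} = 1628413597910449/150094635296999121.
Summing the indicators: E[X] = Σ_H E[X_H] = 177843714048000 · p^{18} = 177843714048000 · 1628413597910449/150094635296999121 = 397260798708725298034688000/205891132094649.
Numerically: E[X] ≈ 1.9295e+12.

E[X] = 177843714048000 · (7/9)^{18} = 397260798708725298034688000/205891132094649 ≈ 1.9295e+12.


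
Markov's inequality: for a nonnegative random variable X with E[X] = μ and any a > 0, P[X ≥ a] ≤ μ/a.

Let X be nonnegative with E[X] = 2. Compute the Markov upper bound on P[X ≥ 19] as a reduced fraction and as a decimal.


μ = E[X] = 2, a = 19.
Markov: P[X ≥ 19] ≤ μ/a = (2)/19 = 2/19.
Numerically: ≈ 0.1053.
(Since a = 19 > μ = 2.0000, the bound 2/19 is < 1 and informative.)

P[X ≥ 19] ≤ 2/19 ≈ 0.1053.


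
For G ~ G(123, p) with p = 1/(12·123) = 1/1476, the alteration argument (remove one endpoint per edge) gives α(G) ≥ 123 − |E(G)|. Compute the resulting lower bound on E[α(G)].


E[|E(G)|] = C(123, 2)·p = 7503 · (1/1476) = 61/12.
E[α(G)] ≥ n − E[|E(G)|] = 123 − 61/12 = 1415/12.
Numerically: ≈ 117.9167.
(This is only a lower bound; the true E[α(G)] may be larger.)

E[α(G)] ≥ 1415/12 ≈ 117.9167.


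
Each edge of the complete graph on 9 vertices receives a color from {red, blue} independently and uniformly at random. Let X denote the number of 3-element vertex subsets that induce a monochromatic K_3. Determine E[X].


Let X = Σ_S X_S over the C(9, 3) = 84 subsets S of size 3, where X_S = 1 if the K_3 on S is monochromatic.
For a fixed S, the K_3 on S has C(3, 2) = 3 edges. P[all 3 edges red] = (1/2)^3, and likewise for blue, so P[monochromatic] = 2·(1/2)^3 = 2^{1 − 3} = 1/4.
Summing: E[X] = C(9, 3) · 2^{1 − 3} = 84 · 1/4 = 21.
Numerically: E[X] ≈ 21.00000.

E[X] = C(9,3)·2^(1−C(3,2)) = 21 ≈ 21.00000.


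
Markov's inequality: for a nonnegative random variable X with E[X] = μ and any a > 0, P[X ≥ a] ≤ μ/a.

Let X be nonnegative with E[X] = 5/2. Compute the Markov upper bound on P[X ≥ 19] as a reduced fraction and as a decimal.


μ = E[X] = 5/2, a = 19.
Markov: P[X ≥ 19] ≤ μ/a = (5/2)/19 = 5/38.
Numerically: ≈ 0.13158.
(Since a = 19 > μ = 2.50000, the bound 5/38 is < 1 and informative.)

P[X ≥ 19] ≤ 5/38 ≈ 0.13158.


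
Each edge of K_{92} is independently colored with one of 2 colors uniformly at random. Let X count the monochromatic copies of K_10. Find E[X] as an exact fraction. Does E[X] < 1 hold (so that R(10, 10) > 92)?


E[X] = C(92, 10) · 2^{1 − 45} = 7210666060598 · 2^{−44} = 7210666060598/17592186044416.
As a reduced fraction: E[X] = 3605333030299/8796093022208 ≈ 0.40988.
Is E[X] < 1? YES.
Since E[X] < 1, there exists a 2-coloring of K_{92} with no monochromatic K_10; hence R(10, 10) > 92.

E[X] = 3605333030299/8796093022208 ≈ 0.40988; E[X] < 1, so R(10, 10) > 92.


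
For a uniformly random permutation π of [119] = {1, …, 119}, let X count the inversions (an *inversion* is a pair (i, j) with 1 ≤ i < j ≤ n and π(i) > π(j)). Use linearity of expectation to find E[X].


Write X = Σ X_I over the C(119, 2) = 7021 pairs i < j, with X_I the indicator of one inversion.
There are 7021 indicators.
For each fixed pair i < j, the values π(i) and π(j) are two distinct elements of {1, …, 119} in uniformly random order; by symmetry P[π(i) > π(j)] = 1/2.
By linearity: E[X] = 7021 · (1/2) = C(119, 2) · (1/2) = 7021/2 = 7021/2 ≈ 3510.500000.

E[X] = 7021/2 = 3510.500000.


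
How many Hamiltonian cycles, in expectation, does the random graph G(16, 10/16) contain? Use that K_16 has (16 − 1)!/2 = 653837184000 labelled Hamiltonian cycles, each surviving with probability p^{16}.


K_16 has (16 − 1)!/2 = 653837184000 labelled Hamiltonian cycles.
For each such Hamiltonian cycle H, let X_H = 1 if all 16 edges of H are present in G. Then P[X_H = 1] = p^{16} = (5/8)^{16} = 152587890625/281474976710656.
Summing the indicators: E[X] = Σ_H E[X_H] = 653837184000 · p^{16} = 653837184000 · 152587890625/281474976710656 = 97429332733154296875/274877906944.
Numerically: E[X] ≈ 3.54e+08.

E[X] = 653837184000 · (5/8)^{16} = 97429332733154296875/274877906944 ≈ 3.54e+08.


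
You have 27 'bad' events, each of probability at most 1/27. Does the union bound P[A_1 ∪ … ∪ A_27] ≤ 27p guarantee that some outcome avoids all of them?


Union bound: P[∪_{i=1}^{27} A_i] ≤ Σ_i P[A_i] ≤ 27·p = 27·(1/27) = 1.
Numerically: 1 ≈ 1.0000000.
Is 1 < 1? NO.
Since the bound 1 is ≥ 1, the union bound is uninformative here; it does NOT by itself certify existence.

27·p = 1 ≈ 1.0000000; existence NOT certified by the union bound.


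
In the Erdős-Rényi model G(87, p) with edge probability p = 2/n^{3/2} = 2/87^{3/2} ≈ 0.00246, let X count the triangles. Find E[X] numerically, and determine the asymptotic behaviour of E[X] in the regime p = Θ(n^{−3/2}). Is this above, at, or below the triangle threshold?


Number of potential triangles: C(87, 3) = 105995.
Each occurs with probability p³ ≈ (0.00246)³ ≈ 1.49711e-08.
By linearity: E[X] = C(87, 3)·p³ ≈ 105995 · 1.49711e-08 ≈ 0.002.
Since α = 3/2 > 1, p = c/n^{3/2} = o(1/n) is below the triangle threshold p ~ 1/n. Asymptotically E[X] ~ (c³/6)·n^{3(1−α)} = (2³/6)·n^{-1.5} → 0, so by Markov's inequality G has no triangles w.h.p.

E[X] ≈ 0.002; in regime p = Θ(1/n^{3/2}) E[X] tends to 0 (below the triangle threshold p ~ 1/n).


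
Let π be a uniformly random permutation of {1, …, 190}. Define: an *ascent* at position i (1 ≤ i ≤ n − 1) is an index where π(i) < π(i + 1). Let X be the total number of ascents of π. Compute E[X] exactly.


Write X = Σ X_I over i = 1, …, 189, with X_I the indicator of one ascent.
There are 189 indicators.
For each fixed i, the pair (π(i), π(i+1)) is a uniformly random ordered pair of distinct values from {1, …, 190}; by symmetry P[π(i) < π(i+1)] = 1/2.
By linearity: E[X] = 189 · (1/2) = (190 − 1) · (1/2) = 189/2 ≈ 94.500.

E[X] = 189/2 = 94.500.


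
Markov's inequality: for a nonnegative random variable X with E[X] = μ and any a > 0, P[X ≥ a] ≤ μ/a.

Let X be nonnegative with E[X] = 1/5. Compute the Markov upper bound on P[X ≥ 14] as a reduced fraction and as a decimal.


μ = E[X] = 1/5, a = 14.
Markov: P[X ≥ 14] ≤ μ/a = (1/5)/14 = 1/70.
Numerically: ≈ 0.0143.
(Since a = 14 > μ = 0.2000, the bound 1/70 is < 1 and informative.)

P[X ≥ 14] ≤ 1/70 ≈ 0.0143.


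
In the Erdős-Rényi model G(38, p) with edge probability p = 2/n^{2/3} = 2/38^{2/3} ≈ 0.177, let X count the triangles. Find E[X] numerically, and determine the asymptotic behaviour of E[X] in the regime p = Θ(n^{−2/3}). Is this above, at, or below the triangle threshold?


Number of potential triangles: C(38, 3) = 8436.
Each occurs with probability p³ ≈ (0.177)³ ≈ 5.54017e-03.
By linearity: E[X] = C(38, 3)·p³ ≈ 8436 · 5.54017e-03 ≈ 46.737.
Since α = 2/3 < 1, p = c/n^{2/3} ≫ 1/n is above the triangle threshold p ~ 1/n. Asymptotically E[X] ~ (c³/6)·n^{3(1−α)} = (2³/6)·n^{1} → ∞; triangles are abundant w.h.p.

E[X] ≈ 46.737; in regime p = Θ(1/n^{2/3}) E[X] diverges (above the triangle threshold p ~ 1/n).


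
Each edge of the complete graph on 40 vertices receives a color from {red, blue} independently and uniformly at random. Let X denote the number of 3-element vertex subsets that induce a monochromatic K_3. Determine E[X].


Let X = Σ_S X_S over the C(40, 3) = 9880 subsets S of size 3, where X_S = 1 if the K_3 on S is monochromatic.
For a fixed S, the K_3 on S has C(3, 2) = 3 edges. P[all 3 edges red] = (1/2)^3, and likewise for blue, so P[monochromatic] = 2·(1/2)^3 = 2^{1 − 3} = 1/4.
By linearity of expectation: E[X] = C(40, 3) · 2^{1 − 3} = 9880 · 1/4 = 2470.
Numerically: E[X] ≈ 2470.000000.

E[X] = C(40,3)·2^(1−C(3,2)) = 2470 ≈ 2470.000000.


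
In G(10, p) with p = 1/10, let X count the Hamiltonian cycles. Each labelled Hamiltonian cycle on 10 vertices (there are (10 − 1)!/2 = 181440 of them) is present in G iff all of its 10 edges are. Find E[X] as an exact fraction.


K_10 has (10 − 1)!/2 = 181440 labelled Hamiltonian cycles.
For each such Hamiltonian cycle H, let X_H = 1 if all 10 edges of H are present in G. Then P[X_H = 1] = p^{10} = (1/10)^{10} = 1/10000000000.
Summing the indicators: E[X] = Σ_H E[X_H] = 181440 · p^{10} = 181440 · 1/10000000000 = 567/31250000.
Numerically: E[X] ≈ 1.81e-05.

E[X] = 181440 · (1/10)^{10} = 567/31250000 ≈ 1.81e-05.


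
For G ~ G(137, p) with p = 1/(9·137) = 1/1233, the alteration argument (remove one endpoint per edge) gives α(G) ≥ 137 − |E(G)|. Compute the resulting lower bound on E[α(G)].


E[|E(G)|] = C(137, 2)·p = 9316 · (1/1233) = 68/9.
E[α(G)] ≥ n − E[|E(G)|] = 137 − 68/9 = 1165/9.
Numerically: ≈ 129.444.
(This is only a lower bound; the true E[α(G)] may be larger.)

E[α(G)] ≥ 1165/9 ≈ 129.444.


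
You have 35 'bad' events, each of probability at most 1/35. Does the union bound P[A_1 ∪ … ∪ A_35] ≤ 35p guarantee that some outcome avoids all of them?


Union bound: P[∪_{i=1}^{35} A_i] ≤ Σ_i P[A_i] ≤ 35·p = 35·(1/35) = 1.
Numerically: 1 ≈ 1.000000.
Is 1 < 1? NO.
Since the bound 1 is ≥ 1, the union bound is uninformative here; it does NOT by itself certify existence.

35·p = 1 ≈ 1.000000; existence NOT certified by the union bound.


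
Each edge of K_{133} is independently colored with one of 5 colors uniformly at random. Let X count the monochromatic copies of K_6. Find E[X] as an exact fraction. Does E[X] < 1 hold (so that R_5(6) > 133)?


E[X] = C(133, 6) · 5^{1 − 15} = 6856577728 · 5^{−14} = 6856577728/6103515625.
As a reduced fraction: E[X] = 6856577728/6103515625 ≈ 1.123382.
Is E[X] < 1? NO.
Since E[X] ≥ 1, the first-moment bound is inconclusive at n = 133; it does NOT by itself certify R_5(6) > 133.

E[X] = 6856577728/6103515625 ≈ 1.123382; E[X] ≥ 1; first-moment method inconclusive here.


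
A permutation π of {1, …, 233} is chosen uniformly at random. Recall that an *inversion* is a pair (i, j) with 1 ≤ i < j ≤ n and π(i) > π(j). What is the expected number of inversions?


Write X = Σ X_I over the C(233, 2) = 27028 pairs i < j, with X_I the indicator of one inversion.
There are 27028 indicators.
For each fixed pair i < j, the values π(i) and π(j) are two distinct elements of {1, …, 233} in uniformly random order; by symmetry P[π(i) > π(j)] = 1/2.
By linearity: E[X] = 27028 · (1/2) = C(233, 2) · (1/2) = 27028/2 = 13514 ≈ 13514.0000.

E[X] = 13514 = 13514.0000.


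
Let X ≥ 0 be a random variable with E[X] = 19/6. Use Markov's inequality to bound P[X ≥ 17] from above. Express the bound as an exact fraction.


μ = E[X] = 19/6, a = 17.
Markov: P[X ≥ 17] ≤ μ/a = (19/6)/17 = 19/102.
Numerically: ≈ 0.1863.
(Since a = 17 > μ = 3.1667, the bound 19/102 is < 1 and informative.)

P[X ≥ 17] ≤ 19/102 ≈ 0.1863.


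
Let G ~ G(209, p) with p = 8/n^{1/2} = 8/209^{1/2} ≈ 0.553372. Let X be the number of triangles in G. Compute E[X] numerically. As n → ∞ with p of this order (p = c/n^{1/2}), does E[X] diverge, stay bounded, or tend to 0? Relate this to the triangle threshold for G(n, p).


Number of potential triangles: C(209, 3) = 1499784.
Each occurs with probability p³ ≈ (0.553372)³ ≈ 1.69453495e-01.
By linearity: E[X] = C(209, 3)·p³ ≈ 1499784 · 1.69453495e-01 ≈ 254143.641226.
Since α = 1/2 < 1, p = c/n^{1/2} ≫ 1/n is above the triangle threshold p ~ 1/n. Asymptotically E[X] ~ (c³/6)·n^{3(1−α)} = (8³/6)·n^{1.5} → ∞; triangles are abundant w.h.p.

E[X] ≈ 254143.641226; in regime p = Θ(1/n^{1/2}) E[X] diverges (above the triangle threshold p ~ 1/n).


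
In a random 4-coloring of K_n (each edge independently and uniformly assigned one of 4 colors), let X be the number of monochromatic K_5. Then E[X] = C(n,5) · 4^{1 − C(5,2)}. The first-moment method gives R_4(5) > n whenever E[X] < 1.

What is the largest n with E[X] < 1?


We need C(n, 5) · 4^{1 − 10} < 1, i.e. C(n, 5) < 4^{10 − 1} = 262144.
Check values of n near the boundary:
  n = 31: C(31, 5) = 169911; 169911 < 262144? YES
  n = 32: C(32, 5) = 201376; 201376 < 262144? YES
  n = 33: C(33, 5) = 237336; 237336 < 262144? YES
  n = 34: C(34, 5) = 278256; 278256 < 262144? NO
  n = 35: C(35, 5) = 324632; 324632 < 262144? NO
  n = 36: C(36, 5) = 376992; 376992 < 262144? NO
The largest n with C(n, 5) < 262144 is n = 33 (where E[X] = 29667/32768 ≈ 0.9054). Hence R_4(5) > 33, i.e. R_4(5) ≥ 34.

Largest n = 33; hence R_4(5) > 33.


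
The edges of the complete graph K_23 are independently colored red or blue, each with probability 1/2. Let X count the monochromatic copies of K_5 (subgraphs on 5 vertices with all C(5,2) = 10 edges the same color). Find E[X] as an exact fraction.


Let X = Σ_S X_S over the C(23, 5) = 33649 subsets S of size 5, where X_S = 1 if the K_5 on S is monochromatic.
For a fixed S, the K_5 on S has C(5, 2) = 10 edges. P[all 10 edges red] = (1/2)^10, and likewise for blue, so P[monochromatic] = 2·(1/2)^10 = 2^{1 − 10} = 1/512.
By linearity: E[X] = C(23, 5) · 2^{1 − 10} = 33649 · 1/512 = 33649/512.
Numerically: E[X] ≈ 65.720703.

E[X] = C(23,5)·2^(1−C(5,2)) = 33649/512 ≈ 65.720703.


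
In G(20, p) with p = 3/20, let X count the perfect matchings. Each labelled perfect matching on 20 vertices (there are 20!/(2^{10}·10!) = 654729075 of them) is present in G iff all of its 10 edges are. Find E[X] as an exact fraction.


K_20 has 20!/(2^{10}·10!) = 654729075 labelled perfect matchings.
For each such perfect matching H, let X_H = 1 if all 10 edges of H are present in G. Then P[X_H = 1] = p^{10} = (3/20)^{10} = 59049/10240000000000.
By linearity: E[X] = Σ_H E[X_H] = 654729075 · p^{10} = 654729075 · 59049/10240000000000 = 1546443885987/409600000000.
Numerically: E[X] ≈ 3.7755.

E[X] = 654729075 · (3/20)^{10} = 1546443885987/409600000000 ≈ 3.7755.


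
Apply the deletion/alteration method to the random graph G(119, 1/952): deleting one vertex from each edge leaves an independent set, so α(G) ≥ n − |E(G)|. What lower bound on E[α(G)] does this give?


E[|E(G)|] = C(119, 2)·p = 7021 · (1/952) = 59/8.
E[α(G)] ≥ n − E[|E(G)|] = 119 − 59/8 = 893/8.
Numerically: ≈ 111.6250.
(This is only a lower bound; the true E[α(G)] may be larger.)

E[α(G)] ≥ 893/8 ≈ 111.6250.


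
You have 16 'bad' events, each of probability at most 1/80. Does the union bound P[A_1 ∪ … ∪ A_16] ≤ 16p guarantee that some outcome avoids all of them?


Union bound: P[∪_{i=1}^{16} A_i] ≤ Σ_i P[A_i] ≤ 16·p = 16·(1/80) = 1/5.
Numerically: 1/5 ≈ 0.200000.
Is 1/5 < 1? YES.
Since P[∪ A_i] ≤ 1/5 < 1, the complement has P[∩ A_i^c] ≥ 1 − 1/5 = 4/5 > 0, so some outcome avoids every A_i.

16·p = 1/5 ≈ 0.200000; existence CERTIFIED by the union bound.


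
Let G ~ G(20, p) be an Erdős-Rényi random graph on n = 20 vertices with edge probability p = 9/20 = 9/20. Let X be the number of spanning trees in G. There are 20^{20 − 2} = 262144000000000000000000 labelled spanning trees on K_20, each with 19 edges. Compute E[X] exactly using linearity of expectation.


K_20 has 20^{20 − 2} = 262144000000000000000000 labelled spanning trees.
For each such spanning tree H, let X_H = 1 if all 19 edges of H are present in G. Then P[X_H = 1] = p^{19} = (9/20)^{19} = 1350851717672992089/5242880000000000000000000.
By linearity of expectation: E[X] = Σ_H E[X_H] = 262144000000000000000000 · p^{19} = 262144000000000000000000 · 1350851717672992089/5242880000000000000000000 = 1350851717672992089/20.
Numerically: E[X] ≈ 6.754e+16.

E[X] = 262144000000000000000000 · (9/20)^{19} = 1350851717672992089/20 ≈ 6.754e+16.


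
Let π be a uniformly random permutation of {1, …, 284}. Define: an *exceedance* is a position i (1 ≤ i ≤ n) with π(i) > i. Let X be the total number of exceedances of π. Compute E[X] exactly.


Write X = Σ_{i=1}^{284} X_i, where X_i = 1_{π(i) > i}.
For each fixed i, π(i) is uniform over {1, …, 284} (marginal of a uniform permutation), so P[π(i) > i] = (n − i)/n. Summing: Σ_{i=1}^{284} (n − i)/n = (0 + 1 + … + 283)/284 = 284(284 − 1)/(2·284) = (284 − 1)/2.
Hence E[X] = Σ_{i=1}^{284} (284 − i)/284 = 283/2 ≈ 141.5000.

E[X] = 283/2 = 141.5000.


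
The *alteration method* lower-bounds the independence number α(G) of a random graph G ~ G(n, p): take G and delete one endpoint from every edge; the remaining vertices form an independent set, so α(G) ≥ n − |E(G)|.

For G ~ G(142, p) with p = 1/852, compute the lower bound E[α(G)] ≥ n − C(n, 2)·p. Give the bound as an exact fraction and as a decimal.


E[|E(G)|] = C(142, 2)·p = 10011 · (1/852) = 47/4.
E[α(G)] ≥ n − E[|E(G)|] = 142 − 47/4 = 521/4.
Numerically: ≈ 130.250.
(This is only a lower bound; the true E[α(G)] may be larger.)

E[α(G)] ≥ 521/4 ≈ 130.250.


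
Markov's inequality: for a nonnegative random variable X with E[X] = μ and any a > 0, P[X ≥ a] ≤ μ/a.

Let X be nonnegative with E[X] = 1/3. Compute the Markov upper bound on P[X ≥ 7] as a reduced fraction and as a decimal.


μ = E[X] = 1/3, a = 7.
Markov: P[X ≥ 7] ≤ μ/a = (1/3)/7 = 1/21.
Numerically: ≈ 0.048.
(Since a = 7 > μ = 0.333, the bound 1/21 is < 1 and informative.)

P[X ≥ 7] ≤ 1/21 ≈ 0.048.


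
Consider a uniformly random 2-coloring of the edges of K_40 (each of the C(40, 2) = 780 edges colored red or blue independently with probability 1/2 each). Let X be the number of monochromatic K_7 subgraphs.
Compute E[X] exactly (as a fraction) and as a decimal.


Let X = Σ_S X_S over the C(40, 7) = 18643560 subsets S of size 7, where X_S = 1 if the K_7 on S is monochromatic.
For a fixed S, the K_7 on S has C(7, 2) = 21 edges. P[all 21 edges red] = (1/2)^21, and likewise for blue, so P[monochromatic] = 2·(1/2)^21 = 2^{1 − 21} = 1/1048576.
Summing: E[X] = C(40, 7) · 2^{1 − 21} = 18643560 · 1/1048576 = 2330445/131072.
Numerically: E[X] ≈ 17.780.

E[X] = C(40,7)·2^(1−C(7,2)) = 2330445/131072 ≈ 17.780.


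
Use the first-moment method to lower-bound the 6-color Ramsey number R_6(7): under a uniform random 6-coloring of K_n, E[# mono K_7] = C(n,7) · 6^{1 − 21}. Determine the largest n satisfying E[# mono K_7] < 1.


We need C(n, 7) · 6^{1 − 21} < 1, i.e. C(n, 7) < 6^{21 − 1} = 3656158440062976.
Check values of n near the boundary:
  n = 567: C(567, 7) = 3601671315933933; 3601671315933933 < 3656158440062976? YES
  n = 568: C(568, 7) = 3646611956239704; 3646611956239704 < 3656158440062976? YES
  n = 569: C(569, 7) = 3692032389858348; 3692032389858348 < 3656158440062976? NO
  n = 570: C(570, 7) = 3737936877831720; 3737936877831720 < 3656158440062976? NO
  n = 571: C(571, 7) = 3784329711421830; 3784329711421830 < 3656158440062976? NO
The largest n with C(n, 7) < 3656158440062976 is n = 568 (where E[X] = 16882462760369/16926659444736 ≈ 0.9973889). Hence R_6(7) > 568, i.e. R_6(7) ≥ 569.

Largest n = 568; hence R_6(7) > 568.


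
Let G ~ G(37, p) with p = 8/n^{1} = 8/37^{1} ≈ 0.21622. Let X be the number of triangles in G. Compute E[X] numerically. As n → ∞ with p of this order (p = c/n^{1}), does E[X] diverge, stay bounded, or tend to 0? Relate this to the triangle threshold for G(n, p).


Number of potential triangles: C(37, 3) = 7770.
Each occurs with probability p³ ≈ (0.21622)³ ≈ 1.0107990e-02.
By linearity: E[X] = C(37, 3)·p³ ≈ 7770 · 1.0107990e-02 ≈ 78.53908.
Here α = 1, so p = 8/n is exactly at the triangle threshold p ~ 1/n. Asymptotically E[X] → c³/6 = 8³/6 = 256/3 ≈ 85.33333, a bounded constant. In this regime the triangle count is asymptotically Poisson(c³/6).

E[X] ≈ 78.53908; in regime p = Θ(1/n^{1}) E[X] stays bounded (at the triangle threshold p ~ 1/n).


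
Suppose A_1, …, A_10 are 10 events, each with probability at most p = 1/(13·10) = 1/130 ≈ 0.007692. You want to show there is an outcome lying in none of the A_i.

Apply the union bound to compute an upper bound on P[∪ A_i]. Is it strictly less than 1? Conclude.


Union bound: P[∪_{i=1}^{10} A_i] ≤ Σ_i P[A_i] ≤ 10·p = 10·(1/130) = 1/13.
Numerically: 1/13 ≈ 0.076923.
Is 1/13 < 1? YES.
Since P[∪ A_i] ≤ 1/13 < 1, the complement has P[∩ A_i^c] ≥ 1 − 1/13 = 12/13 > 0, so some outcome avoids every A_i.

10·p = 1/13 ≈ 0.076923; existence CERTIFIED by the union bound.


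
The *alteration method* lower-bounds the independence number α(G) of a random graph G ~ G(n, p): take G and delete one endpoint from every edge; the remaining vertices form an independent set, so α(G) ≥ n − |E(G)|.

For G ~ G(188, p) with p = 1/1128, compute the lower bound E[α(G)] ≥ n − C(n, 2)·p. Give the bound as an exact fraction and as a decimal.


E[|E(G)|] = C(188, 2)·p = 17578 · (1/1128) = 187/12.
E[α(G)] ≥ n − E[|E(G)|] = 188 − 187/12 = 2069/12.
Numerically: ≈ 172.416667.
(This is only a lower bound; the true E[α(G)] may be larger.)

E[α(G)] ≥ 2069/12 ≈ 172.416667.


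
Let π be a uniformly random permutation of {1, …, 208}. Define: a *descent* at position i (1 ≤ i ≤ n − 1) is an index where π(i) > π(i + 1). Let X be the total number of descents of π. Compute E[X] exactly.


Write X = Σ X_I over i = 1, …, 207, with X_I the indicator of one descent.
There are 207 indicators.
For each fixed i, the pair (π(i), π(i+1)) is a uniformly random ordered pair of distinct values from {1, …, 208}; by symmetry P[π(i) > π(i+1)] = 1/2.
By linearity: E[X] = 207 · (1/2) = (208 − 1) · (1/2) = 207/2 ≈ 103.50000.

E[X] = 207/2 = 103.50000.


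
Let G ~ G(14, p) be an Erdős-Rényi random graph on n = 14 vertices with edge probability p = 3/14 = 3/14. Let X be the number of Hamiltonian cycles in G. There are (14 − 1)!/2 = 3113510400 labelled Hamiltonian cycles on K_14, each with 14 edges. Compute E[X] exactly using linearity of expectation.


K_14 has (14 − 1)!/2 = 3113510400 labelled Hamiltonian cycles.
For each such Hamiltonian cycle H, let X_H = 1 if all 14 edges of H are present in G. Then P[X_H = 1] = p^{14} = (3/14)^{14} = 4782969/11112006825558016.
By linearity: E[X] = Σ_H E[X_H] = 3113510400 · p^{14} = 3113510400 · 4782969/11112006825558016 = 4155084744525/3100448333024.
Numerically: E[X] ≈ 1.34016.

E[X] = 3113510400 · (3/14)^{14} = 4155084744525/3100448333024 ≈ 1.34016.


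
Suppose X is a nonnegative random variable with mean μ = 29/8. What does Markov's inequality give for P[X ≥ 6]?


μ = E[X] = 29/8, a = 6.
Markov: P[X ≥ 6] ≤ μ/a = (29/8)/6 = 29/48.
Numerically: ≈ 0.604167.
(Since a = 6 > μ = 3.625000, the bound 29/48 is < 1 and informative.)

P[X ≥ 6] ≤ 29/48 ≈ 0.604167.


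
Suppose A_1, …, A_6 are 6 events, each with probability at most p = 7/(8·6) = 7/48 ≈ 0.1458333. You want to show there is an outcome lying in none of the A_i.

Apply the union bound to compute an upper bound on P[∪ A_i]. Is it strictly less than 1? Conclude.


Union bound: P[∪_{i=1}^{6} A_i] ≤ Σ_i P[A_i] ≤ 6·p = 6·(7/48) = 7/8.
Numerically: 7/8 ≈ 0.8750000.
Is 7/8 < 1? YES.
Since P[∪ A_i] ≤ 7/8 < 1, the complement has P[∩ A_i^c] ≥ 1 − 7/8 = 1/8 > 0, so some outcome avoids every A_i.

6·p = 7/8 ≈ 0.8750000; existence CERTIFIED by the union bound.


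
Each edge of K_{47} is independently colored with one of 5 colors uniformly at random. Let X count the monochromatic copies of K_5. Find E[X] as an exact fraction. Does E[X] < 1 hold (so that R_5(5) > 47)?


E[X] = C(47, 5) · 5^{1 − 10} = 1533939 · 5^{−9} = 1533939/1953125.
As a reduced fraction: E[X] = 1533939/1953125 ≈ 0.78538.
Is E[X] < 1? YES.
Since E[X] < 1, there exists a 5-coloring of K_{47} with no monochromatic K_5; hence R_5(5) > 47.

E[X] = 1533939/1953125 ≈ 0.78538; E[X] < 1, so R_5(5) > 47.


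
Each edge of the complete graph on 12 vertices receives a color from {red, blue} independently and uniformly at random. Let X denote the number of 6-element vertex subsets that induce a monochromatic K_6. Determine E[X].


Let X = Σ_S X_S over the C(12, 6) = 924 subsets S of size 6, where X_S = 1 if the K_6 on S is monochromatic.
For a fixed S, the K_6 on S has C(6, 2) = 15 edges. P[all 15 edges red] = (1/2)^15, and likewise for blue, so P[monochromatic] = 2·(1/2)^15 = 2^{1 − 15} = 1/16384.
By linearity: E[X] = C(12, 6) · 2^{1 − 15} = 924 · 1/16384 = 231/4096.
Numerically: E[X] ≈ 0.0564.

E[X] = C(12,6)·2^(1−C(6,2)) = 231/4096 ≈ 0.0564.


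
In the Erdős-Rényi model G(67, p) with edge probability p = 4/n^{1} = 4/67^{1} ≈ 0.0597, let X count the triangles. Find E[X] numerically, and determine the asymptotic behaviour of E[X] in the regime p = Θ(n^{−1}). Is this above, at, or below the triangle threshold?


Number of potential triangles: C(67, 3) = 47905.
Each occurs with probability p³ ≈ (0.0597)³ ≈ 2.127921e-04.
By linearity: E[X] = C(67, 3)·p³ ≈ 47905 · 2.127921e-04 ≈ 10.1938.
Here α = 1, so p = 4/n is exactly at the triangle threshold p ~ 1/n. Asymptotically E[X] → c³/6 = 4³/6 = 32/3 ≈ 10.6667, a bounded constant. In this regime the triangle count is asymptotically Poisson(c³/6).

E[X] ≈ 10.1938; in regime p = Θ(1/n^{1}) E[X] stays bounded (at the triangle threshold p ~ 1/n).


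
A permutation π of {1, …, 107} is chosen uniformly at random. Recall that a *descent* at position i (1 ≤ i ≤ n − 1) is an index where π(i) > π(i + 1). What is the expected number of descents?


Write X = Σ X_I over i = 1, …, 106, with X_I the indicator of one descent.
There are 106 indicators.
For each fixed i, the pair (π(i), π(i+1)) is a uniformly random ordered pair of distinct values from {1, …, 107}; by symmetry P[π(i) > π(i+1)] = 1/2.
By linearity: E[X] = 106 · (1/2) = (107 − 1) · (1/2) = 53 ≈ 53.000.

E[X] = 53 = 53.000.


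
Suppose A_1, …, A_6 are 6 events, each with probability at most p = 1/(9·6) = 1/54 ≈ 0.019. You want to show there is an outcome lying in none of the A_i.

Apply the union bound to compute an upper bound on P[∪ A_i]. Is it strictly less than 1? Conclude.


Union bound: P[∪_{i=1}^{6} A_i] ≤ Σ_i P[A_i] ≤ 6·p = 6·(1/54) = 1/9.
Numerically: 1/9 ≈ 0.111.
Is 1/9 < 1? YES.
Since P[∪ A_i] ≤ 1/9 < 1, the complement has P[∩ A_i^c] ≥ 1 − 1/9 = 8/9 > 0, so some outcome avoids every A_i.

6·p = 1/9 ≈ 0.111; existence CERTIFIED by the union bound.


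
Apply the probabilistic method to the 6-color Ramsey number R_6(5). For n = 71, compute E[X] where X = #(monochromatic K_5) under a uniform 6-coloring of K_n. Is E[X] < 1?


E[X] = C(71, 5) · 6^{1 − 10} = 13019909 · 6^{−9} = 13019909/10077696.
As a reduced fraction: E[X] = 13019909/10077696 ≈ 1.292.
Is E[X] < 1? NO.
Since E[X] ≥ 1, the first-moment bound is inconclusive at n = 71; it does NOT by itself certify R_6(5) > 71.

E[X] = 13019909/10077696 ≈ 1.292; E[X] ≥ 1; first-moment method inconclusive here.


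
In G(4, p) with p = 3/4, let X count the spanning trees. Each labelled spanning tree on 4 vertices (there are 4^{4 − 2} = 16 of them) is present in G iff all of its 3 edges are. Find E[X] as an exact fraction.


K_4 has 4^{4 − 2} = 16 labelled spanning trees.
For each such spanning tree H, let X_H = 1 if all 3 edges of H are present in G. Then P[X_H = 1] = p^{3} = (3/4)^{3} = 27/64.
By linearity: E[X] = Σ_H E[X_H] = 16 · p^{3} = 16 · 27/64 = 27/4.
Numerically: E[X] ≈ 6.75.

E[X] = 16 · (3/4)^{3} = 27/4 ≈ 6.75.


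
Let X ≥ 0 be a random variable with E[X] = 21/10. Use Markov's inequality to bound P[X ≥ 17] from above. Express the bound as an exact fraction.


μ = E[X] = 21/10, a = 17.
Markov: P[X ≥ 17] ≤ μ/a = (21/10)/17 = 21/170.
Numerically: ≈ 0.124.
(Since a = 17 > μ = 2.100, the bound 21/170 is < 1 and informative.)

P[X ≥ 17] ≤ 21/170 ≈ 0.124.


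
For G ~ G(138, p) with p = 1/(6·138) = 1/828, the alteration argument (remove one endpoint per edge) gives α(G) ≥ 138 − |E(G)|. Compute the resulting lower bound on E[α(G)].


E[|E(G)|] = C(138, 2)·p = 9453 · (1/828) = 137/12.
E[α(G)] ≥ n − E[|E(G)|] = 138 − 137/12 = 1519/12.
Numerically: ≈ 126.583.
(This is only a lower bound; the true E[α(G)] may be larger.)

E[α(G)] ≥ 1519/12 ≈ 126.583.


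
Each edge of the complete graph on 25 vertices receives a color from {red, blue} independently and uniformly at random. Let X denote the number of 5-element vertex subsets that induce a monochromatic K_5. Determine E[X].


Let X = Σ_S X_S over the C(25, 5) = 53130 subsets S of size 5, where X_S = 1 if the K_5 on S is monochromatic.
For a fixed S, the K_5 on S has C(5, 2) = 10 edges. P[all 10 edges red] = (1/2)^10, and likewise for blue, so P[monochromatic] = 2·(1/2)^10 = 2^{1 − 10} = 1/512.
Summing: E[X] = C(25, 5) · 2^{1 − 10} = 53130 · 1/512 = 26565/256.
Numerically: E[X] ≈ 103.769531.

E[X] = C(25,5)·2^(1−C(5,2)) = 26565/256 ≈ 103.769531.


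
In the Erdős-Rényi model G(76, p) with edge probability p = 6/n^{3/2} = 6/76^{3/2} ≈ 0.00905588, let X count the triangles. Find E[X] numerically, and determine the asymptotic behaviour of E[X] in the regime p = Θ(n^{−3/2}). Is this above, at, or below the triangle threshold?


Number of potential triangles: C(76, 3) = 70300.
Each occurs with probability p³ ≈ (0.00905588)³ ≈ 7.42664365e-07.
By linearity: E[X] = C(76, 3)·p³ ≈ 70300 · 7.42664365e-07 ≈ 0.052209.
Since α = 3/2 > 1, p = c/n^{3/2} = o(1/n) is below the triangle threshold p ~ 1/n. Asymptotically E[X] ~ (c³/6)·n^{3(1−α)} = (6³/6)·n^{-1.5} → 0, so by Markov's inequality G has no triangles w.h.p.

E[X] ≈ 0.052209; in regime p = Θ(1/n^{3/2}) E[X] tends to 0 (below the triangle threshold p ~ 1/n).


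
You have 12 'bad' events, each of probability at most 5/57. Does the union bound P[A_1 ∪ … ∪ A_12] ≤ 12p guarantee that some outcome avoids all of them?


Union bound: P[∪_{i=1}^{12} A_i] ≤ Σ_i P[A_i] ≤ 12·p = 12·(5/57) = 20/19.
Numerically: 20/19 ≈ 1.053.
Is 20/19 < 1? NO.
Since the bound 20/19 is ≥ 1, the union bound is uninformative here; it does NOT by itself certify existence.

12·p = 20/19 ≈ 1.053; existence NOT certified by the union bound.


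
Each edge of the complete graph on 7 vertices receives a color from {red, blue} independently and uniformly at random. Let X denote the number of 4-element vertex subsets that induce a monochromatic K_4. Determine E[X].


Let X = Σ_S X_S over the C(7, 4) = 35 subsets S of size 4, where X_S = 1 if the K_4 on S is monochromatic.
For a fixed S, the K_4 on S has C(4, 2) = 6 edges. P[all 6 edges red] = (1/2)^6, and likewise for blue, so P[monochromatic] = 2·(1/2)^6 = 2^{1 − 6} = 1/32.
By linearity of expectation: E[X] = C(7, 4) · 2^{1 − 6} = 35 · 1/32 = 35/32.
Numerically: E[X] ≈ 1.0938.

E[X] = C(7,4)·2^(1−C(4,2)) = 35/32 ≈ 1.0938.
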